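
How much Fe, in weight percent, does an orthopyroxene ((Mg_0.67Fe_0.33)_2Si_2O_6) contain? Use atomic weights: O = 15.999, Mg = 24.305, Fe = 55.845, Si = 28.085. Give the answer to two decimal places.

Molar mass of (Mg_0.67Fe_0.33)_2Si_2O_6: 1.34·24.305 + 0.66·55.845 + 2·28.085 + 6·15.999 = 221.590 g/mol.
Mass of Fe per formula unit: 0.66 × 55.845 = 36.858 g.
Weight fraction Fe = 36.858 / 221.590 = 0.1663.

16.63 weight percent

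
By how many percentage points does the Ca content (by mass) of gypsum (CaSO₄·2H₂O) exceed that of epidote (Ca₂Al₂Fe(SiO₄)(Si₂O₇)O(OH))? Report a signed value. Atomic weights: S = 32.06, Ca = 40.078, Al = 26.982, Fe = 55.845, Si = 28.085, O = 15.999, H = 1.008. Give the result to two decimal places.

First mineral: 40.078 g Ca in 172.164 g formula = 23.28 wt% Ca.
Second mineral: 80.156 g Ca in 483.215 g formula = 16.59 wt% Ca.
23.28% − 16.59% gives a difference of 6.69 percentage points.

6.69 percentage points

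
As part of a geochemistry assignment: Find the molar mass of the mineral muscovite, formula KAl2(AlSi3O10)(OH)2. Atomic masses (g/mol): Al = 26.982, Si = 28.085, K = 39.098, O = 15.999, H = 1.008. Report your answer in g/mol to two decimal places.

398.30 g/mol

M = 1×39.098 + 3×26.982 + 3×28.085 + 12×15.999 + 2×1.008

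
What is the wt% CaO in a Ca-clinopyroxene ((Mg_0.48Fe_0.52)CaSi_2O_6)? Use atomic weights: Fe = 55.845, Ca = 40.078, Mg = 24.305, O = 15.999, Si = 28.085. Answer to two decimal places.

24.07 wt%

Molar mass of (Mg_0.48Fe_0.52)CaSi_2O_6 = 0.48·24.305 + 0.52·55.845 + 1·40.078 + 2·28.085 + 6·15.999 = 232.948 g/mol.
Each formula unit contains 1 Ca, equivalent to 1/1 = 1.0000 mol CaO.
M(CaO) = 1×40.078 + 1×15.999 = 56.077 g/mol.
Mass of CaO per formula unit = 1.0000 × 56.077 = 56.077 g.
CaO wt% = 56.077 / 232.948 × 100 = 24.07%.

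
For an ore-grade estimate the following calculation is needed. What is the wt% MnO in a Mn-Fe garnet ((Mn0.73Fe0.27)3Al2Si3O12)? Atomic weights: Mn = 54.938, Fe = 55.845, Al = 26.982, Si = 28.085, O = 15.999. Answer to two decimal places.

31.34 wt%

Formula mass = 495.756 g/mol.
2.19 Mn → 2.1900 mol MnO per formula unit; M(MnO) = 70.937, so MnO mass = 155.352 g.
155.352/495.756 × 100 = 31.34 wt%.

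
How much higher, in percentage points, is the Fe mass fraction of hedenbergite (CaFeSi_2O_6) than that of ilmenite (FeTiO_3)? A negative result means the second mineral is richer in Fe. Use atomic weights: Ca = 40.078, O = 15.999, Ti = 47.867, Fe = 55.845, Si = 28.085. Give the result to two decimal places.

M(CaFeSi_2O_6) = 248.087 g/mol, so wt% Fe = 55.845/248.087 × 100 = 22.51%.
M(FeTiO_3) = 151.709 g/mol, so wt% Fe = 55.845/151.709 × 100 = 36.81%.
22.51 − 36.81 = -14.30 pp.

-14.30 percentage points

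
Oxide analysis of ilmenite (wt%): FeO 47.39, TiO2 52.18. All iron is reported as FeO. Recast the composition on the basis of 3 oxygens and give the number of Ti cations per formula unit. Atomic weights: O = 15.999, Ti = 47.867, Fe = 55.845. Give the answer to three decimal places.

0.997 Ti apfu

FeO: 47.39/71.844 = 0.65962 mol → 0.65962 mol Fe, 0.65962 mol O.
TiO2: 52.18/79.865 = 0.65335 mol → 0.65335 mol Ti, 1.30670 mol O.
Total oxygen = 1.96632 mol. Normalization factor = 3/1.96632 = 1.52569.
Ti per 3 O = 0.65335 × 1.52569 = 0.997.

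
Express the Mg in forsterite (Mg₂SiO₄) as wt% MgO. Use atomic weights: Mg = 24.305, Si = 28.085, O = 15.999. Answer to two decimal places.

57.29 wt%

Formula mass = 140.691 g/mol.
2 Mg → 2.0000 mol MgO per formula unit; M(MgO) = 40.304, so MgO mass = 80.608 g.
80.608/140.691 × 100 = 57.29 wt%.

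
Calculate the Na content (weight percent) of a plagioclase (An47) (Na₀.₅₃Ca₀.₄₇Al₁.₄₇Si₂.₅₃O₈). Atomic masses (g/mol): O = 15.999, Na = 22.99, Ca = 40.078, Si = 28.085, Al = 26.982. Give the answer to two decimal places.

Molar mass of Na₀.₅₃Ca₀.₄₇Al₁.₄₇Si₂.₅₃O₈: 0.53*22.99 + 0.47*40.078 + 1.47*26.982 + 2.53*28.085 + 8*15.999 = 269.732 g/mol.
Mass of Na per formula unit: 0.53 × 22.99 = 12.185 g.
Weight fraction Na = 12.185 / 269.732 = 0.0452.

4.52 weight percent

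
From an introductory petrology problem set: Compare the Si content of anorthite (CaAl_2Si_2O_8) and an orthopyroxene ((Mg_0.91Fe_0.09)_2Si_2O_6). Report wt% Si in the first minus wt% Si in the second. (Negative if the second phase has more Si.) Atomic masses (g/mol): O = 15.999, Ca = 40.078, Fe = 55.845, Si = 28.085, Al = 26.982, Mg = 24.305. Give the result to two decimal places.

M(CaAl_2Si_2O_8) = 278.204 g/mol, so wt% Si = 56.170/278.204 × 100 = 20.19%.
M((Mg_0.91Fe_0.09)_2Si_2O_6) = 206.451 g/mol, so wt% Si = 56.170/206.451 × 100 = 27.21%.
20.19 − 27.21 = -7.02 pp.

-7.02 percentage points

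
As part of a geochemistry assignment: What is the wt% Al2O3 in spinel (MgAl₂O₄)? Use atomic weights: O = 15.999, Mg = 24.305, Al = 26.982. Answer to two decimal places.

71.67 wt%

Molar mass of MgAl₂O₄ = 1*24.305 + 2*26.982 + 4*15.999 = 142.265 g/mol.
Each formula unit contains 2 Al, equivalent to 2/2 = 1.0000 mol Al2O3.
M(Al2O3) = 2×26.982 + 3×15.999 = 101.961 g/mol.
Mass of Al2O3 per formula unit = 1.0000 × 101.961 = 101.961 g.
Al2O3 wt% = 101.961 / 142.265 × 100 = 71.67%.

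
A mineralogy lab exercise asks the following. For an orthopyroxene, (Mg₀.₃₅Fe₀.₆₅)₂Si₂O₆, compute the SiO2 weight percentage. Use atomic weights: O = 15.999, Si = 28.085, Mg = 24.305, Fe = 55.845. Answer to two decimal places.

49.70 wt%

M((Mg₀.₃₅Fe₀.₆₅)₂Si₂O₆) = 241.776 g/mol; M(SiO2) = 60.083 g/mol.
Moles SiO2 per formula unit = 2 Si ÷ 1 = 2.0000.
SiO2 fraction = (2.0000 × 60.083) / 241.776 = 120.166/241.776 = 0.4970.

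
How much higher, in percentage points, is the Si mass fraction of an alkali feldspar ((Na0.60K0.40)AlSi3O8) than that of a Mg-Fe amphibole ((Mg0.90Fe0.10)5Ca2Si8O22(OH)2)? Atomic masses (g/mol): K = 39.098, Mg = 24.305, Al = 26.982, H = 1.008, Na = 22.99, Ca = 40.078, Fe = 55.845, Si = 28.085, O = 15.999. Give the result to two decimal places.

First mineral: 84.255 g Si in 268.662 g formula = 31.36 wt% Si.
Second mineral: 224.680 g Si in 828.123 g formula = 27.13 wt% Si.
31.36% − 27.13% gives a difference of 4.23 percentage points.

4.23 percentage points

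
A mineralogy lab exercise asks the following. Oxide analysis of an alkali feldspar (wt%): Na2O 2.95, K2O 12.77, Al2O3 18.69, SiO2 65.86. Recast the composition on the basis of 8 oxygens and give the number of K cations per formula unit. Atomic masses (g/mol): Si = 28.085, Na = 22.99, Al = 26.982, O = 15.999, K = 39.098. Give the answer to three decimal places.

0.741 K apfu

2.95 wt% Na2O ÷ 61.979 g/mol = 0.04760 mol, giving 0.09520 Na and 0.04760 O.
12.77 wt% K2O ÷ 94.195 g/mol = 0.13557 mol, giving 0.27114 K and 0.13557 O.
18.69 wt% Al2O3 ÷ 101.961 g/mol = 0.18331 mol, giving 0.36662 Al and 0.54993 O.
65.86 wt% SiO2 ÷ 60.083 g/mol = 1.09615 mol, giving 1.09615 Si and 2.19230 O.
Oxygen sums to 2.92540; scaling by 8/2.92540 = 2.73467 puts the formula on 8 O.
K: 0.27114 × 2.73467 = 0.741 atoms per formula unit.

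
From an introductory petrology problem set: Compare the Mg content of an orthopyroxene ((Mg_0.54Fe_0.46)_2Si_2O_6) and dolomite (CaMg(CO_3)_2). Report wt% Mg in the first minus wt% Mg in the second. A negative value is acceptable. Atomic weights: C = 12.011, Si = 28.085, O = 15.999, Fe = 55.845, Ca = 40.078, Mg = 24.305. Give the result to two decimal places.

-1.76 percentage points

Mg in (Mg_0.54Fe_0.46)_2Si_2O_6: molar mass 229.791 g/mol; 1.08×24.305 = 26.249 g → 11.42 wt%.
Mg in CaMg(CO_3)_2: molar mass 184.399 g/mol; 1×24.305 = 24.305 g → 13.18 wt%.
Difference = 11.42 − 13.18 = -1.76 percentage points.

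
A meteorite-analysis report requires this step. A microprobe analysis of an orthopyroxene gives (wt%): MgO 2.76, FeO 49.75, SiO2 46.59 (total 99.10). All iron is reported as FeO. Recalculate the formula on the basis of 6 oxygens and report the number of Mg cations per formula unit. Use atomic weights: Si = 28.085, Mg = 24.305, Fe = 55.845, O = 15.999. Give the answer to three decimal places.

0.178 Mg apfu

MgO (M=40.304): mol = 0.06848; Mg = 0.06848, O = 0.06848.
FeO (M=71.844): mol = 0.69247; Fe = 0.69247, O = 0.69247.
SiO2 (M=60.083): mol = 0.77543; Si = 0.77543, O = 1.55086.
ΣO = 2.31181; factor = 6/ΣO = 2.59537.
Mg apfu = 0.06848 × 2.59537 = 0.178.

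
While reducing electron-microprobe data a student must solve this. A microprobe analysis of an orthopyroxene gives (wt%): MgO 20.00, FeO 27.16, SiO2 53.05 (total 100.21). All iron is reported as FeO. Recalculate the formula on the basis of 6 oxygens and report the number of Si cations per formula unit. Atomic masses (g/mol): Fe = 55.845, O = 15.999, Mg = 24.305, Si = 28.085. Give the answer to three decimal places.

2.007 Si apfu

MgO: 20.00/40.304 = 0.49623 mol → 0.49623 mol Mg, 0.49623 mol O.
FeO: 27.16/71.844 = 0.37804 mol → 0.37804 mol Fe, 0.37804 mol O.
SiO2: 53.05/60.083 = 0.88295 mol → 0.88295 mol Si, 1.76590 mol O.
Total oxygen = 2.64017 mol. Normalization factor = 6/2.64017 = 2.27258.
Si per 6 O = 0.88295 × 2.27258 = 2.007.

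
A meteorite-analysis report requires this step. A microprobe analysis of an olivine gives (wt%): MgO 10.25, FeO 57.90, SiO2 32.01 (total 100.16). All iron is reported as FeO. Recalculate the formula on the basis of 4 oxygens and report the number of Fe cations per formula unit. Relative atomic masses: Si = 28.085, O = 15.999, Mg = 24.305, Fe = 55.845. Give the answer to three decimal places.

MgO: 10.25/40.304 = 0.25432 mol → 0.25432 mol Mg, 0.25432 mol O.
FeO: 57.90/71.844 = 0.80591 mol → 0.80591 mol Fe, 0.80591 mol O.
SiO2: 32.01/60.083 = 0.53276 mol → 0.53276 mol Si, 1.06552 mol O.
Total oxygen = 2.12575 mol. Normalization factor = 4/2.12575 = 1.88169.
Fe per 4 O = 0.80591 × 1.88169 = 1.516.

1.516 Fe apfu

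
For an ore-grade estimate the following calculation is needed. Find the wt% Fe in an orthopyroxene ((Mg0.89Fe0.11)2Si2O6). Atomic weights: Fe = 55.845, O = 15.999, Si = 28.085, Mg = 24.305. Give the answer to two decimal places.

Formula mass = 1.78·24.305 + 0.22·55.845 + 2·28.085 + 6·15.999 = 207.713 g/mol, of which 12.286 g is Fe.
So Fe makes up 12.286/207.713 = 0.0591 of the mass, i.e. 5.91%.

5.91 mass %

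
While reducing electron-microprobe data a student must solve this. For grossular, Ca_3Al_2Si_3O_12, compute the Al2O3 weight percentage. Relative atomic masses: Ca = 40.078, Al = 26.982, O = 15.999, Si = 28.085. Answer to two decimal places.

Molar mass of Ca_3Al_2Si_3O_12 = 3*40.078 + 2*26.982 + 3*28.085 + 12*15.999 = 450.441 g/mol.
Each formula unit contains 2 Al, equivalent to 2/2 = 1.0000 mol Al2O3.
M(Al2O3) = 2×26.982 + 3×15.999 = 101.961 g/mol.
Mass of Al2O3 per formula unit = 1.0000 × 101.961 = 101.961 g.
Al2O3 wt% = 101.961 / 450.441 × 100 = 22.64%.

22.64 wt%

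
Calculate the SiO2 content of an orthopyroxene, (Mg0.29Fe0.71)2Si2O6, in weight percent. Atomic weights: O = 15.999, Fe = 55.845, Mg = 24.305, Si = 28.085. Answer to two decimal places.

M((Mg0.29Fe0.71)2Si2O6) = 245.561 g/mol; M(SiO2) = 60.083 g/mol.
Moles SiO2 per formula unit = 2 Si ÷ 1 = 2.0000.
SiO2 fraction = (2.0000 × 60.083) / 245.561 = 120.166/245.561 = 0.4894.

48.94 wt%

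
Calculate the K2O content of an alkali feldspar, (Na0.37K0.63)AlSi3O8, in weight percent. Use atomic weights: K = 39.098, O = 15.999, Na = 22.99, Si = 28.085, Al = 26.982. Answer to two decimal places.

10.89 wt%

Formula mass = 272.367 g/mol.
0.63 K → 0.3150 mol K2O per formula unit; M(K2O) = 94.195, so K2O mass = 29.671 g.
29.671/272.367 × 100 = 10.89 wt%.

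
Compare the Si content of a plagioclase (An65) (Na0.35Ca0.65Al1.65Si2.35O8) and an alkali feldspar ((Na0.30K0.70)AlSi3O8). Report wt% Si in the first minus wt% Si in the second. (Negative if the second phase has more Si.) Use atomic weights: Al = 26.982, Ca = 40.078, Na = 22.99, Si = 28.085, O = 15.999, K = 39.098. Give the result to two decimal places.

-6.60 percentage points

First mineral: 66.000 g Si in 272.609 g formula = 24.21 wt% Si.
Second mineral: 84.255 g Si in 273.495 g formula = 30.81 wt% Si.
24.21% − 30.81% gives a difference of -6.60 percentage points.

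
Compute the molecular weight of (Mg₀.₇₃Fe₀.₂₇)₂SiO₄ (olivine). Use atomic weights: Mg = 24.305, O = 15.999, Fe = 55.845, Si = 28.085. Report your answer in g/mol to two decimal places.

M = 1.46*24.305 + 0.54*55.845 + 1*28.085 + 4*15.999

157.72 g/mol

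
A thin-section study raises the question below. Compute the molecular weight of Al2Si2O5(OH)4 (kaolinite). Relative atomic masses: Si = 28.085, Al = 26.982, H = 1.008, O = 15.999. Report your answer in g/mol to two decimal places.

258.16 g/mol

The formula mass is the sum 2(26.982) + 2(28.085) + 9(15.999) + 4(1.008).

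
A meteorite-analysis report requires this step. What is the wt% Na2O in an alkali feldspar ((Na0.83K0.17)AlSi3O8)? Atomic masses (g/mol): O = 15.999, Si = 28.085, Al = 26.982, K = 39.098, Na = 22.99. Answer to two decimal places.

Molar mass of (Na0.83K0.17)AlSi3O8 = 0.83·22.99 + 0.17·39.098 + 1·26.982 + 3·28.085 + 8·15.999 = 264.957 g/mol.
Each formula unit contains 0.83 Na, equivalent to 0.83/2 = 0.4150 mol Na2O.
M(Na2O) = 2×22.99 + 1×15.999 = 61.979 g/mol.
Mass of Na2O per formula unit = 0.4150 × 61.979 = 25.721 g.
Na2O wt% = 25.721 / 264.957 × 100 = 9.71%.

9.71 wt%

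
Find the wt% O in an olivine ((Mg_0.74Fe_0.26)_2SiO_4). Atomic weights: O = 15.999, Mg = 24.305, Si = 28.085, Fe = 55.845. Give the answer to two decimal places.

Molar mass of (Mg_0.74Fe_0.26)_2SiO_4: 1.48×24.305 + 0.52×55.845 + 1×28.085 + 4×15.999 = 157.092 g/mol.
Mass of O per formula unit: 4 × 15.999 = 63.996 g.
Weight fraction O = 63.996 / 157.092 = 0.4074.

40.74 weight percent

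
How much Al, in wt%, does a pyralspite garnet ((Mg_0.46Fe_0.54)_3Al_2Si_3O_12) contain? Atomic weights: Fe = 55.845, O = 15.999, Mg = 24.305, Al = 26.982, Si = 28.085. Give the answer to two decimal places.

Formula mass = 1.38*24.305 + 1.62*55.845 + 2*26.982 + 3*28.085 + 12*15.999 = 454.217 g/mol, of which 53.964 g is Al.
So Al makes up 53.964/454.217 = 0.1188 of the mass, i.e. 11.88%.

11.88 wt%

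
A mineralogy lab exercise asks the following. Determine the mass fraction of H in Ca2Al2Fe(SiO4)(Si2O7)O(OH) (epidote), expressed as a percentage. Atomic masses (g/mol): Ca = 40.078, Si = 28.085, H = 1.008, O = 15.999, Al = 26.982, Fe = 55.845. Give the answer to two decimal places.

0.21 wt%

Molar mass of Ca2Al2Fe(SiO4)(Si2O7)O(OH): 2·40.078 + 2·26.982 + 1·55.845 + 3·28.085 + 13·15.999 + 1·1.008 = 483.215 g/mol.
Mass of H per formula unit: 1 × 1.008 = 1.008 g.
Weight fraction H = 1.008 / 483.215 = 0.0021.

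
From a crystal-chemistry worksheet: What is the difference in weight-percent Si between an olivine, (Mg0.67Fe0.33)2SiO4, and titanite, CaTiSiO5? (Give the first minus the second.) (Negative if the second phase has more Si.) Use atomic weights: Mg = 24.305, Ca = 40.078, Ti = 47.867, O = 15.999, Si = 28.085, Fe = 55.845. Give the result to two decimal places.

3.06 percentage points

Si in (Mg0.67Fe0.33)2SiO4: molar mass 161.507 g/mol; 1×28.085 = 28.085 g → 17.39 wt%.
Si in CaTiSiO5: molar mass 196.025 g/mol; 1×28.085 = 28.085 g → 14.33 wt%.
Difference = 17.39 − 14.33 = 3.06 percentage points.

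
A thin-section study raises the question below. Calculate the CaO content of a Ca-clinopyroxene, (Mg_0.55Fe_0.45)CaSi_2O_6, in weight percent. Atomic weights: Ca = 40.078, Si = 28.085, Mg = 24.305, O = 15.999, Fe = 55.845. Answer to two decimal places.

24.30 wt%

M((Mg_0.55Fe_0.45)CaSi_2O_6) = 230.740 g/mol; M(CaO) = 56.077 g/mol.
Moles CaO per formula unit = 1 Ca ÷ 1 = 1.0000.
CaO fraction = (1.0000 × 56.077) / 230.740 = 56.077/230.740 = 0.2430.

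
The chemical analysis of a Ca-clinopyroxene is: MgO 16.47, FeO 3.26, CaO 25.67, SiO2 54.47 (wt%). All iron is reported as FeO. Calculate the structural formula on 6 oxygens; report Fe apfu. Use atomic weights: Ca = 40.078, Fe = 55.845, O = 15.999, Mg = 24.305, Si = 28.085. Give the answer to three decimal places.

MgO (M=40.304): mol = 0.40864; Mg = 0.40864, O = 0.40864.
FeO (M=71.844): mol = 0.04538; Fe = 0.04538, O = 0.04538.
CaO (M=56.077): mol = 0.45776; Ca = 0.45776, O = 0.45776.
SiO2 (M=60.083): mol = 0.90658; Si = 0.90658, O = 1.81316.
ΣO = 2.72494; factor = 6/ΣO = 2.20188.
Fe apfu = 0.04538 × 2.20188 = 0.100.

0.100 Fe apfu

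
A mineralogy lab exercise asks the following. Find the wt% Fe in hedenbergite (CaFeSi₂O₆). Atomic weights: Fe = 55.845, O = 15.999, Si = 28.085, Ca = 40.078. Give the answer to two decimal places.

Formula mass = 1×40.078 + 1×55.845 + 2×28.085 + 6×15.999 = 248.087 g/mol, of which 55.845 g is Fe.
So Fe makes up 55.845/248.087 = 0.2251 of the mass, i.e. 22.51%.

22.51 mass %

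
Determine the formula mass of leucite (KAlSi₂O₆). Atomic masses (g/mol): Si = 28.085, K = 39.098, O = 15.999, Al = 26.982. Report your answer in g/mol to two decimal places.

K: 1 × 39.098 = 39.0980
Al: 1 × 26.982 = 26.9820
Si: 2 × 28.085 = 56.1700
O: 6 × 15.999 = 95.9940
Summing the contributions gives the formula mass.

218.24 g/mol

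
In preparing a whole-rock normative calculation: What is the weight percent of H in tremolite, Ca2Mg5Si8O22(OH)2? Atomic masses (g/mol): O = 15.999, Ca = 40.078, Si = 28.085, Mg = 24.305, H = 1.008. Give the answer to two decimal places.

0.25 mass %

Formula mass = 2×40.078 + 5×24.305 + 8×28.085 + 24×15.999 + 2×1.008 = 812.353 g/mol, of which 2.016 g is H.
So H makes up 2.016/812.353 = 0.0025 of the mass, i.e. 0.25%.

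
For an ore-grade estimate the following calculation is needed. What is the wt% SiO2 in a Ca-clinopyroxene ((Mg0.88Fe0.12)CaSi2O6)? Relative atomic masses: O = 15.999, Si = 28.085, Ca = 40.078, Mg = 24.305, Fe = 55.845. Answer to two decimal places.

Formula mass = 220.332 g/mol.
2 Si → 2.0000 mol SiO2 per formula unit; M(SiO2) = 60.083, so SiO2 mass = 120.166 g.
120.166/220.332 × 100 = 54.54 wt%.

54.54 wt%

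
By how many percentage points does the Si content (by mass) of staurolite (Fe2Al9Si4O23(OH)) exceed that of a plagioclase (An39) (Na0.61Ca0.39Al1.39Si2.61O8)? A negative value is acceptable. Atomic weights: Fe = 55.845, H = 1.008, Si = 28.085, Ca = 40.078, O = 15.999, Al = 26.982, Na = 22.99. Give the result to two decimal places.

-14.12 percentage points

First mineral: 112.340 g Si in 851.852 g formula = 13.19 wt% Si.
Second mineral: 73.302 g Si in 268.453 g formula = 27.31 wt% Si.
13.19% − 27.31% gives a difference of -14.12 percentage points.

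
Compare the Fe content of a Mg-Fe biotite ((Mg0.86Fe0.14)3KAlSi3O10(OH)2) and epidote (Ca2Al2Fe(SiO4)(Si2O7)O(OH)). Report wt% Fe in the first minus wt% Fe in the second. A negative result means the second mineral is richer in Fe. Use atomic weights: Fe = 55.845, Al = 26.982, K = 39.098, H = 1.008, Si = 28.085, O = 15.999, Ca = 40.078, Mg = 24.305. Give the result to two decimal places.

M((Mg0.86Fe0.14)3KAlSi3O10(OH)2) = 430.501 g/mol, so wt% Fe = 23.455/430.501 × 100 = 5.45%.
M(Ca2Al2Fe(SiO4)(Si2O7)O(OH)) = 483.215 g/mol, so wt% Fe = 55.845/483.215 × 100 = 11.56%.
5.45 − 11.56 = -6.11 pp.

-6.11 percentage points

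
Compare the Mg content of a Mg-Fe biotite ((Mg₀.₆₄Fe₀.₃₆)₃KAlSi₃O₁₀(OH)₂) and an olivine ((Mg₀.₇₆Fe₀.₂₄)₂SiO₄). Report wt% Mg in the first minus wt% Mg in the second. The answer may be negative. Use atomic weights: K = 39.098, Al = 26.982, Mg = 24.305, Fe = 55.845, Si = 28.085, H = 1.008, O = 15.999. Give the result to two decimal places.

-13.37 percentage points

M((Mg₀.₆₄Fe₀.₃₆)₃KAlSi₃O₁₀(OH)₂) = 451.317 g/mol, so wt% Mg = 46.666/451.317 × 100 = 10.34%.
M((Mg₀.₇₆Fe₀.₂₄)₂SiO₄) = 155.830 g/mol, so wt% Mg = 36.944/155.830 × 100 = 23.71%.
10.34 − 23.71 = -13.37 pp.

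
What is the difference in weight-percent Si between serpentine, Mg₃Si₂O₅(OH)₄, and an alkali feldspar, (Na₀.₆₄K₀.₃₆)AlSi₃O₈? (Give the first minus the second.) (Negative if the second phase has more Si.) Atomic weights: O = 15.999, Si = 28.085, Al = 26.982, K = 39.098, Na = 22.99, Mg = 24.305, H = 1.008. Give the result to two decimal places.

-11.17 percentage points

Si in Mg₃Si₂O₅(OH)₄: molar mass 277.108 g/mol; 2×28.085 = 56.170 g → 20.27 wt%.
Si in (Na₀.₆₄K₀.₃₆)AlSi₃O₈: molar mass 268.018 g/mol; 3×28.085 = 84.255 g → 31.44 wt%.
Difference = 20.27 − 31.44 = -11.17 percentage points.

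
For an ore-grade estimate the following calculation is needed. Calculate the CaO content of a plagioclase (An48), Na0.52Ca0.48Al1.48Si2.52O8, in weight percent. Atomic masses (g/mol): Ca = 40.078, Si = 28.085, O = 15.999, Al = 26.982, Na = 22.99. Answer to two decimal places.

M(Na0.52Ca0.48Al1.48Si2.52O8) = 269.892 g/mol; M(CaO) = 56.077 g/mol.
Moles CaO per formula unit = 0.48 Ca ÷ 1 = 0.4800.
CaO fraction = (0.4800 × 56.077) / 269.892 = 26.917/269.892 = 0.0997.

9.97 wt%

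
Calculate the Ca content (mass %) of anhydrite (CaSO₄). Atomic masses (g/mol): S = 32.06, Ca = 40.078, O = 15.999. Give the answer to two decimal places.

Molar mass of CaSO₄: 1×40.078 + 1×32.06 + 4×15.999 = 136.134 g/mol.
Mass of Ca per formula unit: 1 × 40.078 = 40.078 g.
Weight fraction Ca = 40.078 / 136.134 = 0.2944.

29.44 mass %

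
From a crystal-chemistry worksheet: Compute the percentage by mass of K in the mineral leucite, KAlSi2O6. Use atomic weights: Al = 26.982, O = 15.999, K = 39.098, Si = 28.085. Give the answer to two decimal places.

17.91 mass %

Formula mass = 1*39.098 + 1*26.982 + 2*28.085 + 6*15.999 = 218.244 g/mol, of which 39.098 g is K.
So K makes up 39.098/218.244 = 0.1791 of the mass, i.e. 17.91%.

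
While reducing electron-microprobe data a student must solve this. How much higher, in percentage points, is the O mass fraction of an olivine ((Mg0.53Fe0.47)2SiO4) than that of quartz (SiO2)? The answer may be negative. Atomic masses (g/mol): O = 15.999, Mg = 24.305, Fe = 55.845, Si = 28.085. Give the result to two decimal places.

O in (Mg0.53Fe0.47)2SiO4: molar mass 170.339 g/mol; 4×15.999 = 63.996 g → 37.57 wt%.
O in SiO2: molar mass 60.083 g/mol; 2×15.999 = 31.998 g → 53.26 wt%.
Difference = 37.57 − 53.26 = -15.69 percentage points.

-15.69 percentage points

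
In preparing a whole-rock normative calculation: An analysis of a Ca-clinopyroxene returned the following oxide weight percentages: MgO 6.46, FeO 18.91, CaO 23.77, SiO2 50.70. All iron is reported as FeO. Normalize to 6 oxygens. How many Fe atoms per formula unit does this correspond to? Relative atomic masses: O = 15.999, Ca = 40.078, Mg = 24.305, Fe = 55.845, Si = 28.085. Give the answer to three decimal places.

0.623 Fe apfu

MgO: 6.46/40.304 = 0.16028 mol → 0.16028 mol Mg, 0.16028 mol O.
FeO: 18.91/71.844 = 0.26321 mol → 0.26321 mol Fe, 0.26321 mol O.
CaO: 23.77/56.077 = 0.42388 mol → 0.42388 mol Ca, 0.42388 mol O.
SiO2: 50.70/60.083 = 0.84383 mol → 0.84383 mol Si, 1.68766 mol O.
Total oxygen = 2.53503 mol. Normalization factor = 6/2.53503 = 2.36684.
Fe per 6 O = 0.26321 × 2.36684 = 0.623.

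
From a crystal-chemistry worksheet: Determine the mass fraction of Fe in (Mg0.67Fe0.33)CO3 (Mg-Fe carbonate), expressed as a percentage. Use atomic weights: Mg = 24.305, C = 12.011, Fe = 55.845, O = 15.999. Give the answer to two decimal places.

Molar mass of (Mg0.67Fe0.33)CO3: 0.67×24.305 + 0.33×55.845 + 1×12.011 + 3×15.999 = 94.721 g/mol.
Mass of Fe per formula unit: 0.33 × 55.845 = 18.429 g.
Weight fraction Fe = 18.429 / 94.721 = 0.1946.

19.46 wt%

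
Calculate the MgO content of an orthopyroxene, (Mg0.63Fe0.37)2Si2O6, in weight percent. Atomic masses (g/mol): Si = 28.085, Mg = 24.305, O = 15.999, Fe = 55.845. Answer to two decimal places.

M((Mg0.63Fe0.37)2Si2O6) = 224.114 g/mol; M(MgO) = 40.304 g/mol.
Moles MgO per formula unit = 1.26 Mg ÷ 1 = 1.2600.
MgO fraction = (1.2600 × 40.304) / 224.114 = 50.783/224.114 = 0.2266.

22.66 wt%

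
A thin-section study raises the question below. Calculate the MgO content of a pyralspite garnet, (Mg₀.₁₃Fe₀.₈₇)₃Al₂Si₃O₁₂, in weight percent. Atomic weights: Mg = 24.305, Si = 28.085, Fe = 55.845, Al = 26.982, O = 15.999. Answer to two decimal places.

M((Mg₀.₁₃Fe₀.₈₇)₃Al₂Si₃O₁₂) = 485.441 g/mol; M(MgO) = 40.304 g/mol.
Moles MgO per formula unit = 0.39 Mg ÷ 1 = 0.3900.
MgO fraction = (0.3900 × 40.304) / 485.441 = 15.719/485.441 = 0.0324.

3.24 wt%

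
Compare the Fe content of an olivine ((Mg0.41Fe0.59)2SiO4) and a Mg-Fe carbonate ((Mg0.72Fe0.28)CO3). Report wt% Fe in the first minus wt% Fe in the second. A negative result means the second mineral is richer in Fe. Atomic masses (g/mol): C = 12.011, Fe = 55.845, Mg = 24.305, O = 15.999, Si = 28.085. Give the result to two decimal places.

M((Mg0.41Fe0.59)2SiO4) = 177.908 g/mol, so wt% Fe = 65.897/177.908 × 100 = 37.04%.
M((Mg0.72Fe0.28)CO3) = 93.144 g/mol, so wt% Fe = 15.637/93.144 × 100 = 16.79%.
37.04 − 16.79 = 20.25 pp.

20.25 percentage points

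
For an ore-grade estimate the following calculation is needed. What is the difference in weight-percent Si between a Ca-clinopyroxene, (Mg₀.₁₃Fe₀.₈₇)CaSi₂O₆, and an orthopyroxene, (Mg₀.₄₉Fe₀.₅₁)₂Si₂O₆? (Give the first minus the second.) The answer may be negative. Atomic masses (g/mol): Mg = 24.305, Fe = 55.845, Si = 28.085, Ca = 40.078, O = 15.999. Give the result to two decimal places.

M((Mg₀.₁₃Fe₀.₈₇)CaSi₂O₆) = 243.987 g/mol, so wt% Si = 56.170/243.987 × 100 = 23.02%.
M((Mg₀.₄₉Fe₀.₅₁)₂Si₂O₆) = 232.945 g/mol, so wt% Si = 56.170/232.945 × 100 = 24.11%.
23.02 − 24.11 = -1.09 pp.

-1.09 percentage points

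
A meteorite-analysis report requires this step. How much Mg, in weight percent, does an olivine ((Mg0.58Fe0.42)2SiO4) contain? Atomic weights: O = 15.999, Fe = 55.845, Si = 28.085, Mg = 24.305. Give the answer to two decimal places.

16.86 weight percent

Formula mass = 1.16·24.305 + 0.84·55.845 + 1·28.085 + 4·15.999 = 167.185 g/mol, of which 28.194 g is Mg.
So Mg makes up 28.194/167.185 = 0.1686 of the mass, i.e. 16.86%.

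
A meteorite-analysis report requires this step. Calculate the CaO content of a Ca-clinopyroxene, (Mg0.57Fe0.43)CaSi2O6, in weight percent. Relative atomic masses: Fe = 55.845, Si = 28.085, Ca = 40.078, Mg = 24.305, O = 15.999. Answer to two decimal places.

Molar mass of (Mg0.57Fe0.43)CaSi2O6 = 0.57*24.305 + 0.43*55.845 + 1*40.078 + 2*28.085 + 6*15.999 = 230.109 g/mol.
Each formula unit contains 1 Ca, equivalent to 1/1 = 1.0000 mol CaO.
M(CaO) = 1×40.078 + 1×15.999 = 56.077 g/mol.
Mass of CaO per formula unit = 1.0000 × 56.077 = 56.077 g.
CaO wt% = 56.077 / 230.109 × 100 = 24.37%.

24.37 wt%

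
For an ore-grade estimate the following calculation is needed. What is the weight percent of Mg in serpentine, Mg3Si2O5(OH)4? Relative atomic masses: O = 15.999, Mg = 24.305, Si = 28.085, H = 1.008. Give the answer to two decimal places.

26.31 wt%

Formula mass = 3*24.305 + 2*28.085 + 9*15.999 + 4*1.008 = 277.108 g/mol, of which 72.915 g is Mg.
So Mg makes up 72.915/277.108 = 0.2631 of the mass, i.e. 26.31%.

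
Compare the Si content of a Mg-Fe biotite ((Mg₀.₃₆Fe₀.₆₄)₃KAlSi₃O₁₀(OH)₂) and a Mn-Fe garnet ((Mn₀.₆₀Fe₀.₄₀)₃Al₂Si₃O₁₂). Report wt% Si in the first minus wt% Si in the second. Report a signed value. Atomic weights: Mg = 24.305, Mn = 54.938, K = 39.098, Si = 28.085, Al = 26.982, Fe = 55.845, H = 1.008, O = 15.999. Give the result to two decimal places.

0.65 percentage points

Si in (Mg₀.₃₆Fe₀.₆₄)₃KAlSi₃O₁₀(OH)₂: molar mass 477.811 g/mol; 3×28.085 = 84.255 g → 17.63 wt%.
Si in (Mn₀.₆₀Fe₀.₄₀)₃Al₂Si₃O₁₂: molar mass 496.109 g/mol; 3×28.085 = 84.255 g → 16.98 wt%.
Difference = 17.63 − 16.98 = 0.65 percentage points.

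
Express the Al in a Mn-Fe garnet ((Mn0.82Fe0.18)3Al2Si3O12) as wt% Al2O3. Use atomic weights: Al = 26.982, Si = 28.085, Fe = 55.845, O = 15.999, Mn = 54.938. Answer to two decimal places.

Molar mass of (Mn0.82Fe0.18)3Al2Si3O12 = 2.46·54.938 + 0.54·55.845 + 2·26.982 + 3·28.085 + 12·15.999 = 495.511 g/mol.
Each formula unit contains 2 Al, equivalent to 2/2 = 1.0000 mol Al2O3.
M(Al2O3) = 2×26.982 + 3×15.999 = 101.961 g/mol.
Mass of Al2O3 per formula unit = 1.0000 × 101.961 = 101.961 g.
Al2O3 wt% = 101.961 / 495.511 × 100 = 20.58%.

20.58 wt%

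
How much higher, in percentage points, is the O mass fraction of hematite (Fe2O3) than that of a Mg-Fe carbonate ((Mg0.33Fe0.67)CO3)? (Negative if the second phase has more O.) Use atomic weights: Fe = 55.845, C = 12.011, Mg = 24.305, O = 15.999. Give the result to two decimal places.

M(Fe2O3) = 159.687 g/mol, so wt% O = 47.997/159.687 × 100 = 30.06%.
M((Mg0.33Fe0.67)CO3) = 105.445 g/mol, so wt% O = 47.997/105.445 × 100 = 45.52%.
30.06 − 45.52 = -15.46 pp.

-15.46 percentage points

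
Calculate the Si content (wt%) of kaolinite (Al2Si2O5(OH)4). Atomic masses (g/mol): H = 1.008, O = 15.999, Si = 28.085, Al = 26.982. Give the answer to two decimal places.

Formula mass = 2·26.982 + 2·28.085 + 9·15.999 + 4·1.008 = 258.157 g/mol, of which 56.170 g is Si.
So Si makes up 56.170/258.157 = 0.2176 of the mass, i.e. 21.76%.

21.76 wt%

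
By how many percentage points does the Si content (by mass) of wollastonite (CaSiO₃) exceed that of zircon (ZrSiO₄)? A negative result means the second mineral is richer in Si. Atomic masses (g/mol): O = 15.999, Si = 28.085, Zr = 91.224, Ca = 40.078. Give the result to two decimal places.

M(CaSiO₃) = 116.160 g/mol, so wt% Si = 28.085/116.160 × 100 = 24.18%.
M(ZrSiO₄) = 183.305 g/mol, so wt% Si = 28.085/183.305 × 100 = 15.32%.
24.18 − 15.32 = 8.86 pp.

8.86 percentage points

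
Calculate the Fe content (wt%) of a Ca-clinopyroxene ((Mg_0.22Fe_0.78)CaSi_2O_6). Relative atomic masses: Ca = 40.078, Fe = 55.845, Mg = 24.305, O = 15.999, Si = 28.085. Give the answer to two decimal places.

Molar mass of (Mg_0.22Fe_0.78)CaSi_2O_6: 0.22×24.305 + 0.78×55.845 + 1×40.078 + 2×28.085 + 6×15.999 = 241.148 g/mol.
Mass of Fe per formula unit: 0.78 × 55.845 = 43.559 g.
Weight fraction Fe = 43.559 / 241.148 = 0.1806.

18.06 wt%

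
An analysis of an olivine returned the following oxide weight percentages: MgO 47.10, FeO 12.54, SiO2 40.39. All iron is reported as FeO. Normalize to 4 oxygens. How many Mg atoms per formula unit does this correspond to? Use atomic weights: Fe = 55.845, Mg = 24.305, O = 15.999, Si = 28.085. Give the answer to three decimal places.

MgO: 47.10/40.304 = 1.16862 mol → 1.16862 mol Mg, 1.16862 mol O.
FeO: 12.54/71.844 = 0.17454 mol → 0.17454 mol Fe, 0.17454 mol O.
SiO2: 40.39/60.083 = 0.67224 mol → 0.67224 mol Si, 1.34448 mol O.
Total oxygen = 2.68764 mol. Normalization factor = 4/2.68764 = 1.48829.
Mg per 4 O = 1.16862 × 1.48829 = 1.739.

1.739 Mg apfu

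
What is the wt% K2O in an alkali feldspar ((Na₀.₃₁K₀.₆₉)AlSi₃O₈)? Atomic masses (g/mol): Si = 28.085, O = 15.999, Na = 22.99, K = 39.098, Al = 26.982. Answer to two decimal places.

Molar mass of (Na₀.₃₁K₀.₆₉)AlSi₃O₈ = 0.31×22.99 + 0.69×39.098 + 1×26.982 + 3×28.085 + 8×15.999 = 273.334 g/mol.
Each formula unit contains 0.69 K, equivalent to 0.69/2 = 0.3450 mol K2O.
M(K2O) = 2×39.098 + 1×15.999 = 94.195 g/mol.
Mass of K2O per formula unit = 0.3450 × 94.195 = 32.497 g.
K2O wt% = 32.497 / 273.334 × 100 = 11.89%.

11.89 wt%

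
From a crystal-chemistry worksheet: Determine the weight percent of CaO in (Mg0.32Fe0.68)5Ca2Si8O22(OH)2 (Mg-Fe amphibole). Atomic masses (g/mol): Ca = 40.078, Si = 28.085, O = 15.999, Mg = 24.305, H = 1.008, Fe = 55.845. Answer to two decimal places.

12.20 wt%

Formula mass = 919.589 g/mol.
2 Ca → 2.0000 mol CaO per formula unit; M(CaO) = 56.077, so CaO mass = 112.154 g.
112.154/919.589 × 100 = 12.20 wt%.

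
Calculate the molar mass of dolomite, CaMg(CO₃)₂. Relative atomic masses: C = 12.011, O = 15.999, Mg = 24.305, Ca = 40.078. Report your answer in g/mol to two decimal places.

M = 1×40.078 + 1×24.305 + 2×12.011 + 6×15.999

184.40 g/mol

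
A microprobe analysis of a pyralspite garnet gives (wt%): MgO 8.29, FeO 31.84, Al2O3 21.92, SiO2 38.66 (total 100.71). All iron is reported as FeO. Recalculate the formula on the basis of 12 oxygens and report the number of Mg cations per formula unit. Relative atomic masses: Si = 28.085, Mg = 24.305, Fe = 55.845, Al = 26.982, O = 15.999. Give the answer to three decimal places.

0.956 Mg apfu

MgO (M=40.304): mol = 0.20569; Mg = 0.20569, O = 0.20569.
FeO (M=71.844): mol = 0.44318; Fe = 0.44318, O = 0.44318.
Al2O3 (M=101.961): mol = 0.21498; Al = 0.42996, O = 0.64494.
SiO2 (M=60.083): mol = 0.64344; Si = 0.64344, O = 1.28688.
ΣO = 2.58069; factor = 12/ΣO = 4.64992.
Mg apfu = 0.20569 × 4.64992 = 0.956.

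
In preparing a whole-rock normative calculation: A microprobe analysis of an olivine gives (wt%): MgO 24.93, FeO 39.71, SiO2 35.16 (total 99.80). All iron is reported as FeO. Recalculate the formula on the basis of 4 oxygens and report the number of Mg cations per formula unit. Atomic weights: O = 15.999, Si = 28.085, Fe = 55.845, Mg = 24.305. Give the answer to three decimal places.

MgO: 24.93/40.304 = 0.61855 mol → 0.61855 mol Mg, 0.61855 mol O.
FeO: 39.71/71.844 = 0.55273 mol → 0.55273 mol Fe, 0.55273 mol O.
SiO2: 35.16/60.083 = 0.58519 mol → 0.58519 mol Si, 1.17038 mol O.
Total oxygen = 2.34166 mol. Normalization factor = 4/2.34166 = 1.70819.
Mg per 4 O = 0.61855 × 1.70819 = 1.057.

1.057 Mg apfu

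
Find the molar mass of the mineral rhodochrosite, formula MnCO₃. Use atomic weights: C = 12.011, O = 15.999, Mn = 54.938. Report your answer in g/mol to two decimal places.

114.95 g/mol

M = 1(54.938) + 1(12.011) + 3(15.999)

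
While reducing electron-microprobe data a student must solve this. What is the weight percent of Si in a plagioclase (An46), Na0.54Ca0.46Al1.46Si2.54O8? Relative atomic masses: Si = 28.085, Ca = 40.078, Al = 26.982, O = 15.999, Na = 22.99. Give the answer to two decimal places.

26.46 wt%

Formula mass = 0.54*22.99 + 0.46*40.078 + 1.46*26.982 + 2.54*28.085 + 8*15.999 = 269.572 g/mol, of which 71.336 g is Si.
So Si makes up 71.336/269.572 = 0.2646 of the mass, i.e. 26.46%.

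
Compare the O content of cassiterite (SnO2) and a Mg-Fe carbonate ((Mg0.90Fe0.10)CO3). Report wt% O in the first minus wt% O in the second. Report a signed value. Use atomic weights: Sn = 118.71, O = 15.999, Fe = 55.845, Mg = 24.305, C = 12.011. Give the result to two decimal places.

First mineral: 31.998 g O in 150.708 g formula = 21.23 wt% O.
Second mineral: 47.997 g O in 87.467 g formula = 54.87 wt% O.
21.23% − 54.87% gives a difference of -33.64 percentage points.

-33.64 percentage points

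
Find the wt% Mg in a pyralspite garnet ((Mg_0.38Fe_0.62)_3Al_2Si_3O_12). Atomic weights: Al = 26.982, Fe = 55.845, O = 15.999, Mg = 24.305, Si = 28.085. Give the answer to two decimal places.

6.00 weight percent

Molar mass of (Mg_0.38Fe_0.62)_3Al_2Si_3O_12: 1.14*24.305 + 1.86*55.845 + 2*26.982 + 3*28.085 + 12*15.999 = 461.786 g/mol.
Mass of Mg per formula unit: 1.14 × 24.305 = 27.708 g.
Weight fraction Mg = 27.708 / 461.786 = 0.0600.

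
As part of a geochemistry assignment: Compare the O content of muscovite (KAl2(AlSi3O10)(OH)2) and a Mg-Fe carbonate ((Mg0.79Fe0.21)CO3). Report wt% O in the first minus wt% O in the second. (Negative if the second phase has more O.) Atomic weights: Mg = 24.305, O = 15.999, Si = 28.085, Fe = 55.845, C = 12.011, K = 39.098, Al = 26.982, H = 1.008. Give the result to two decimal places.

First mineral: 191.988 g O in 398.303 g formula = 48.20 wt% O.
Second mineral: 47.997 g O in 90.936 g formula = 52.78 wt% O.
48.20% − 52.78% gives a difference of -4.58 percentage points.

-4.58 percentage points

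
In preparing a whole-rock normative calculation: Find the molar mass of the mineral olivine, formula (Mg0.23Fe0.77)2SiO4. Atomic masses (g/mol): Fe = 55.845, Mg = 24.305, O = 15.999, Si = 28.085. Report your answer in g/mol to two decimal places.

M = 0.46×24.305 + 1.54×55.845 + 1×28.085 + 4×15.999

189.26 g/mol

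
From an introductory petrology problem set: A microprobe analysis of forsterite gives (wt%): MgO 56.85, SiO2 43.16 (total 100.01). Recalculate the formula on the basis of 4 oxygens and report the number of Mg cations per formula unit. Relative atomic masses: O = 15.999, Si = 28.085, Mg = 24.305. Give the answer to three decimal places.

MgO (M=40.304): mol = 1.41053; Mg = 1.41053, O = 1.41053.
SiO2 (M=60.083): mol = 0.71834; Si = 0.71834, O = 1.43668.
ΣO = 2.84721; factor = 4/ΣO = 1.40488.
Mg apfu = 1.41053 × 1.40488 = 1.982.

1.982 Mg apfu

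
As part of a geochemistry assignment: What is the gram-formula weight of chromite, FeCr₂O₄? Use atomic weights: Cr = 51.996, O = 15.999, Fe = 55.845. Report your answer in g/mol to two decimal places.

The formula mass is the sum 1×55.845 + 2×51.996 + 4×15.999.

223.83 g/mol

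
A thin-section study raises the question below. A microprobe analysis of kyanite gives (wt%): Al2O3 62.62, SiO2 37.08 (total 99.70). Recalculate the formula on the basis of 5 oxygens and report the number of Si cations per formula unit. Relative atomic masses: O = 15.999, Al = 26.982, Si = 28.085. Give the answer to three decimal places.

1.003 Si apfu

Al2O3 (M=101.961): mol = 0.61416; Al = 1.22832, O = 1.84248.
SiO2 (M=60.083): mol = 0.61715; Si = 0.61715, O = 1.23430.
ΣO = 3.07678; factor = 5/ΣO = 1.62508.
Si apfu = 0.61715 × 1.62508 = 1.003.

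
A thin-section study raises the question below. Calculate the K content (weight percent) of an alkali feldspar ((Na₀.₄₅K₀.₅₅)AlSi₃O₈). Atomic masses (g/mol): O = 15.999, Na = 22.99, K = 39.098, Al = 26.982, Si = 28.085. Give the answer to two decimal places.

7.93 weight percent

Molar mass of (Na₀.₄₅K₀.₅₅)AlSi₃O₈: 0.45×22.99 + 0.55×39.098 + 1×26.982 + 3×28.085 + 8×15.999 = 271.078 g/mol.
Mass of K per formula unit: 0.55 × 39.098 = 21.504 g.
Weight fraction K = 21.504 / 271.078 = 0.0793.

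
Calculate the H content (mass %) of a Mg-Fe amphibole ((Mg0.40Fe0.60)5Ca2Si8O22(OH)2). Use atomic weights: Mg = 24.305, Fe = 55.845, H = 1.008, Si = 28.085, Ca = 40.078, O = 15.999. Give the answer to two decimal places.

0.22 mass %

M((Mg0.40Fe0.60)5Ca2Si8O22(OH)2) = 906.973 g/mol.
H contributes 2 × 1.008 = 2.016 g per mole.
2.016/906.973 = 0.0022 → 0.22%.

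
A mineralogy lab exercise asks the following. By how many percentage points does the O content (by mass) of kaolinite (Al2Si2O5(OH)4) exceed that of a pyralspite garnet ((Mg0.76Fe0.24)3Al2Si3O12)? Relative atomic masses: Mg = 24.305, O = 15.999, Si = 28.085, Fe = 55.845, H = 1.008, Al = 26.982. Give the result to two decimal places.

10.69 percentage points

M(Al2Si2O5(OH)4) = 258.157 g/mol, so wt% O = 143.991/258.157 × 100 = 55.78%.
M((Mg0.76Fe0.24)3Al2Si3O12) = 425.831 g/mol, so wt% O = 191.988/425.831 × 100 = 45.09%.
55.78 − 45.09 = 10.69 pp.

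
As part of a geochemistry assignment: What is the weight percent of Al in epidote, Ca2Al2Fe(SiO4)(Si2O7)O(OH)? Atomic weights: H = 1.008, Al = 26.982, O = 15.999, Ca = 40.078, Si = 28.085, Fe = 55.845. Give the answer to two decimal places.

11.17 mass %

Formula mass = 2*40.078 + 2*26.982 + 1*55.845 + 3*28.085 + 13*15.999 + 1*1.008 = 483.215 g/mol, of which 53.964 g is Al.
So Al makes up 53.964/483.215 = 0.1117 of the mass, i.e. 11.17%.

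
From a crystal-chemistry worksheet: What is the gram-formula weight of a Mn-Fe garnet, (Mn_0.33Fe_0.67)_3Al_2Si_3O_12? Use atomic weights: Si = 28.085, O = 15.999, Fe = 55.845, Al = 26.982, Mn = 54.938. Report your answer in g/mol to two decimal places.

The formula mass is the sum 0.99·54.938 + 2.01·55.845 + 2·26.982 + 3·28.085 + 12·15.999.

496.84 g/mol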